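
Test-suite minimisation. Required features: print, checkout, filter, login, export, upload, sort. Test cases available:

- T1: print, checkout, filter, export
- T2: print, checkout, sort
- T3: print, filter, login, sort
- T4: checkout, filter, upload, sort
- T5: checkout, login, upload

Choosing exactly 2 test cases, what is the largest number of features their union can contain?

Choosing T1, T3 covers {print, checkout, filter, login, export, sort} — 6 features.
No choice of 2 test cases does better; here upload is left uncovered.

6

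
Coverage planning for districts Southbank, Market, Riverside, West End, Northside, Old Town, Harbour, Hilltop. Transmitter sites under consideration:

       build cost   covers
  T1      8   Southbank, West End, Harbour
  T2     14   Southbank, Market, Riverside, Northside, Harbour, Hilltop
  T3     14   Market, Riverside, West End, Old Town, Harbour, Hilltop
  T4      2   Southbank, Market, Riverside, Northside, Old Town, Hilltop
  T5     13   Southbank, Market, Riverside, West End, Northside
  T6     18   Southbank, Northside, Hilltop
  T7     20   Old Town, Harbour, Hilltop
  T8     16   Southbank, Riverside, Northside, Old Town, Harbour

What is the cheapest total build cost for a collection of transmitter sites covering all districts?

T1, T4 cover every district at build cost 8 + 2 = 10.
Any cover uses at least 2 transmitter sites; among all covering selections none totals below 10.

10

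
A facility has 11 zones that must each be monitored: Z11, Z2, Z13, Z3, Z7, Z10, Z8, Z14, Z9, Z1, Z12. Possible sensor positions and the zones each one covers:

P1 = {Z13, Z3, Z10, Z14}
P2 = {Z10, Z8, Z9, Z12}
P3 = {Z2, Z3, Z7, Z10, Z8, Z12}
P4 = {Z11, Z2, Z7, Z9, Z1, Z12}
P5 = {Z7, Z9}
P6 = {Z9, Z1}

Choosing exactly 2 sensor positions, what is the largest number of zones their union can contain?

Choosing P1, P4 covers {Z11, Z2, Z13, Z3, Z7, Z10, Z14, Z9, Z1, Z12} — 10 zones.
No choice of 2 sensor positions does better; here Z8 is left uncovered.

10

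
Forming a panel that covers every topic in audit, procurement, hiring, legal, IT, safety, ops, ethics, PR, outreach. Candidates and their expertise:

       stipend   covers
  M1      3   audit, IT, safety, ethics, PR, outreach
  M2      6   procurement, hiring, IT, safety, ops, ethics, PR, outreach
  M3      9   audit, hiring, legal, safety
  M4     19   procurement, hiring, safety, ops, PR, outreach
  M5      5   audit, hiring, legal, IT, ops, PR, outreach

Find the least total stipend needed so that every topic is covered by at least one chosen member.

11

M2, M5 cover every topic at stipend 6 + 5 = 11.
Any cover uses at least 2 members; among all covering selections none totals below 11.
Greedy by coverage-per-stipend would pick M1, M5, M2 for 14 — worse than the optimum 11.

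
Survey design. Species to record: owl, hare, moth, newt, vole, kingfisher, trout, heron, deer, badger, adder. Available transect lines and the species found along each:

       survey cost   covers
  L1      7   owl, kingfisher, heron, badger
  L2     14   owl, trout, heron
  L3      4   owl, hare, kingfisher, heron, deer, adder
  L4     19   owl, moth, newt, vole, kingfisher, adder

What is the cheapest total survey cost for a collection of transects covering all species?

44

L1, L2, L3, L4 cover every species at survey cost 7 + 14 + 4 + 19 = 44.
Any cover uses at least 4 transects; among all covering selections none totals below 44.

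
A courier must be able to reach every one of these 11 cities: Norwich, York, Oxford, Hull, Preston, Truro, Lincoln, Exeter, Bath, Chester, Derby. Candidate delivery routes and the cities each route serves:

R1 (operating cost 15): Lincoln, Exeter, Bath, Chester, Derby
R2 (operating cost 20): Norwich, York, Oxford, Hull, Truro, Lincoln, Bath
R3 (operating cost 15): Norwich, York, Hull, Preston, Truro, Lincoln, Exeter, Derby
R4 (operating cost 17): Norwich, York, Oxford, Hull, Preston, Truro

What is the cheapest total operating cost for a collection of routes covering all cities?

32

R1, R4 cover every city at operating cost 15 + 17 = 32.
Any cover uses at least 2 routes; among all covering selections none totals below 32.
Greedy by coverage-per-operating cost would pick R3, R1, R4 for 47 — worse than the optimum 32.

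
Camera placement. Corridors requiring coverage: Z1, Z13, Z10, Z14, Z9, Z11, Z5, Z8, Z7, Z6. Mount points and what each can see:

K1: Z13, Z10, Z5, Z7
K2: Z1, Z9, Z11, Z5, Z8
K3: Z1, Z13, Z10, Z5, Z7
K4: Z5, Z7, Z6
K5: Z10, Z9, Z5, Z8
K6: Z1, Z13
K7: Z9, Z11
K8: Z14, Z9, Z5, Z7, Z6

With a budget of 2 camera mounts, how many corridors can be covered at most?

8

Choosing K1, K2 covers {Z1, Z13, Z10, Z9, Z11, Z5, Z8, Z7} — 8 corridors.
No choice of 2 camera mounts does better; here Z14, Z6 are left uncovered.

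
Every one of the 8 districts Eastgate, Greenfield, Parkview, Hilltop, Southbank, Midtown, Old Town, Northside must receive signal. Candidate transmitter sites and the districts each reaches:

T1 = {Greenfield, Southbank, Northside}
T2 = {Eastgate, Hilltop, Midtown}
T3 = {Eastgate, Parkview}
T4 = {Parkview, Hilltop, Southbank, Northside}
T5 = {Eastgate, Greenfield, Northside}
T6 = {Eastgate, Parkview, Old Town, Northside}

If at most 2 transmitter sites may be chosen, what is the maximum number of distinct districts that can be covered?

6

Choosing T1, T2 covers {Eastgate, Greenfield, Hilltop, Southbank, Midtown, Northside} — 6 districts.
No choice of 2 transmitter sites does better; here Parkview, Old Town are left uncovered.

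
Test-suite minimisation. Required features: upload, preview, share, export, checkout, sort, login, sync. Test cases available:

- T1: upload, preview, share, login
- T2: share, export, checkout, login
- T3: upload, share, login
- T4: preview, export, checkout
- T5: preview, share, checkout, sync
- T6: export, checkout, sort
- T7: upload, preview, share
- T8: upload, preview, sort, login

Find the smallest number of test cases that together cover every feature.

T1, T5, T6 together cover {upload, preview, share, export, checkout, sort, login, sync} — every feature.
No 2 of the 8 test cases cover everything (all 28 pairs fall short), so 3 is minimum.

3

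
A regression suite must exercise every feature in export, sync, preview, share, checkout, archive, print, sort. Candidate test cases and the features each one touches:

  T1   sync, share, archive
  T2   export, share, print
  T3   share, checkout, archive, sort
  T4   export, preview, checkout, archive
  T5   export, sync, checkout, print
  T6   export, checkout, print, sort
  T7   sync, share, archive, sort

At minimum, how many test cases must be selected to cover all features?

3

T1, T4, T6 together cover {export, sync, preview, share, checkout, archive, print, sort} — every feature.
No 2 of the 7 test cases cover everything (all 21 pairs fall short), so 3 is minimum.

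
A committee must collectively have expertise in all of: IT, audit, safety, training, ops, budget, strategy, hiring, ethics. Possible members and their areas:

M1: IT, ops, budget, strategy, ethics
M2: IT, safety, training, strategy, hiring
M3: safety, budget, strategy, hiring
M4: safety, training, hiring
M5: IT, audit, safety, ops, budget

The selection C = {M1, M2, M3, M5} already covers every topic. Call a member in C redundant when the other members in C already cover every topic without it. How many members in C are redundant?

1

Drop M1: ethics uncovered — not redundant.
Drop M2: training uncovered — not redundant.
Drop M3: the rest still cover every topic — redundant.
Drop M5: audit uncovered — not redundant.
1 redundant: M3.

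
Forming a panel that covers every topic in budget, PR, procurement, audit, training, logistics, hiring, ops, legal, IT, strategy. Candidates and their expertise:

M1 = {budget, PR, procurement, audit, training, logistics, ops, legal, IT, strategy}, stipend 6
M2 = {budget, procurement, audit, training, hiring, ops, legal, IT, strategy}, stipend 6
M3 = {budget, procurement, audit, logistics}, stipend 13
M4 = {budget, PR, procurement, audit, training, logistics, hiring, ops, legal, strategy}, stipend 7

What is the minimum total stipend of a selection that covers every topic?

M1, M2 cover every topic at stipend 6 + 6 = 12.
Any cover uses at least 2 members; among all covering selections none totals below 12.

12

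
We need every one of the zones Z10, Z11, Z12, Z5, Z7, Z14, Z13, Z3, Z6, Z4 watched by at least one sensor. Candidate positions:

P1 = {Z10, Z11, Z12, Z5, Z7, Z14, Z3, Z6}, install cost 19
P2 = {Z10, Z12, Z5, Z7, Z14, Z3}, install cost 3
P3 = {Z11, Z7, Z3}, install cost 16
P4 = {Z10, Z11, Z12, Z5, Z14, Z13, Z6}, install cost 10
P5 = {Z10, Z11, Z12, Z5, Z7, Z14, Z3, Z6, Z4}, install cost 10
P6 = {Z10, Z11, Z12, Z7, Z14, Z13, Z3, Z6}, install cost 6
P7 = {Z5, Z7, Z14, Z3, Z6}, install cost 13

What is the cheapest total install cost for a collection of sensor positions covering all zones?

16

P5, P6 cover every zone at install cost 10 + 6 = 16.
Any cover uses at least 2 sensor positions; among all covering selections none totals below 16.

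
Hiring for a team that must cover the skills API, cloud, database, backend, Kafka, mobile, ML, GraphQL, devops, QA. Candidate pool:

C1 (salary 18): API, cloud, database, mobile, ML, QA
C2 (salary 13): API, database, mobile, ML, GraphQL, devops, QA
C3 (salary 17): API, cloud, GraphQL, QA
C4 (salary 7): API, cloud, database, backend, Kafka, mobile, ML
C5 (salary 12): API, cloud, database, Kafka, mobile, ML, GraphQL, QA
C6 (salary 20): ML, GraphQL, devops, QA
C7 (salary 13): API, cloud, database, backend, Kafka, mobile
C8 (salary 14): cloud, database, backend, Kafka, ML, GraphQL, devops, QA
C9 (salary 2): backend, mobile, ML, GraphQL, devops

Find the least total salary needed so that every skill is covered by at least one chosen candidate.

C5, C9 cover every skill at salary 12 + 2 = 14.
Any cover uses at least 2 candidates; among all covering selections none totals below 14.
Greedy by coverage-per-salary would pick C9, C4, C5 for 21 — worse than the optimum 14.

14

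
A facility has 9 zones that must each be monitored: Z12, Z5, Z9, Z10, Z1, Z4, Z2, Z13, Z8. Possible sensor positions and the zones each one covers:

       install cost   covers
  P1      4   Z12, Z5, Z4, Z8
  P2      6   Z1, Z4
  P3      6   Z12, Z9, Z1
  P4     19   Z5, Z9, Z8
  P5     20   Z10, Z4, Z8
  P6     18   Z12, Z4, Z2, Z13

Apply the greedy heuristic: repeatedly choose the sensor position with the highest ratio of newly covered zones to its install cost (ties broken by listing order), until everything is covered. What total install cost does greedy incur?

Pick 1: P1 adds 4 new (Z12, Z5, Z4, Z8) at install cost 4 (ratio 4/4).
Pick 2: P3 adds 2 new (Z9, Z1) at install cost 6 (ratio 2/6).
Pick 3: P6 adds 2 new (Z2, Z13) at install cost 18 (ratio 2/18).
Pick 4: P5 adds 1 new (Z10) at install cost 20 (ratio 1/20).
Greedy total install cost: 4 + 6 + 18 + 20 = 48.

48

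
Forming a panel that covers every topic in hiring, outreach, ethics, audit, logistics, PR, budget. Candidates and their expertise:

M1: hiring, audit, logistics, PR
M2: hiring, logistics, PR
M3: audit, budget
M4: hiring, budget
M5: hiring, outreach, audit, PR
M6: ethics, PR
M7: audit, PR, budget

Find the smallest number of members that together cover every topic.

4

M1, M3, M5, M6 together cover {hiring, outreach, ethics, audit, logistics, PR, budget} — every topic.
No 3 of the 7 members cover everything (all 35 triples fall short), so 4 is minimum.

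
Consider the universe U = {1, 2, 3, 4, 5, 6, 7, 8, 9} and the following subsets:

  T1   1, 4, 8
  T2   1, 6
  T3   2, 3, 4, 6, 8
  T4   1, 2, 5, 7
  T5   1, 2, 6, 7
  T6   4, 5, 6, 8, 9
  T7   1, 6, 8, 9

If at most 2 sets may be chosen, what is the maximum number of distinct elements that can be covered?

8

Choosing T3, T4 covers {1, 2, 3, 4, 5, 6, 7, 8} — 8 elements.
No choice of 2 sets does better; here 9 is left uncovered.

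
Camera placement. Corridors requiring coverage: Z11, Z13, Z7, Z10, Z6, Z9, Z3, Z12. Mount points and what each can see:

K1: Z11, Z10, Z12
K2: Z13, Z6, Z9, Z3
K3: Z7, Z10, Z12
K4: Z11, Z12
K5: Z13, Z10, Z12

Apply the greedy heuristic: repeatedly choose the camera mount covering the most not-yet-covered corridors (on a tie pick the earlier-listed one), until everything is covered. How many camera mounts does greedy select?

Pick 1: K2 covers 4 new corridors (Z13, Z6, Z9, Z3).
Pick 2: K1 covers 3 new corridors (Z11, Z10, Z12).
Pick 3: K3 covers 1 new corridors (Z7).
Greedy uses 3 camera mounts.

3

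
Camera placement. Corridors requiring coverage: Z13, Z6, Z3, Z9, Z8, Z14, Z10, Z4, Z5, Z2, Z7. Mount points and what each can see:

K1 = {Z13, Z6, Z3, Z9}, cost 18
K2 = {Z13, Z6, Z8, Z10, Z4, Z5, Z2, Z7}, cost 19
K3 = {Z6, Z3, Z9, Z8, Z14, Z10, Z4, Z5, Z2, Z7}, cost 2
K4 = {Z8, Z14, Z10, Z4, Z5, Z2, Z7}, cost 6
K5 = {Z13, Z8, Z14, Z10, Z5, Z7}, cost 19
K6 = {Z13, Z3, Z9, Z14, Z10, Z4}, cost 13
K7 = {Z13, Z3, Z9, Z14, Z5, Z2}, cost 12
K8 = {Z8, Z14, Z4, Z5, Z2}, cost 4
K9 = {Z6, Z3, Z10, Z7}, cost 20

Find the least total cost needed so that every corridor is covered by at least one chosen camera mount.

14

K3, K7 cover every corridor at cost 2 + 12 = 14.
Any cover uses at least 2 camera mounts; among all covering selections none totals below 14.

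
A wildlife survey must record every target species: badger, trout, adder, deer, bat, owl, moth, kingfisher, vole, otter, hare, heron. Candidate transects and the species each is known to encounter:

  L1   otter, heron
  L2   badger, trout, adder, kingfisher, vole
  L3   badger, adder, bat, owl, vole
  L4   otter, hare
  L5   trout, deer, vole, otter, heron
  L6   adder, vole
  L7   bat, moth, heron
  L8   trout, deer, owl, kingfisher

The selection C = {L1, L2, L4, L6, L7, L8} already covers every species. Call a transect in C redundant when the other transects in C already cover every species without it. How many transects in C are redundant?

2

Drop L1: the rest still cover every species — redundant.
Drop L2: badger uncovered — not redundant.
Drop L4: hare uncovered — not redundant.
Drop L6: the rest still cover every species — redundant.
Drop L7: bat, moth uncovered — not redundant.
Drop L8: deer, owl uncovered — not redundant.
2 redundant: L1, L6.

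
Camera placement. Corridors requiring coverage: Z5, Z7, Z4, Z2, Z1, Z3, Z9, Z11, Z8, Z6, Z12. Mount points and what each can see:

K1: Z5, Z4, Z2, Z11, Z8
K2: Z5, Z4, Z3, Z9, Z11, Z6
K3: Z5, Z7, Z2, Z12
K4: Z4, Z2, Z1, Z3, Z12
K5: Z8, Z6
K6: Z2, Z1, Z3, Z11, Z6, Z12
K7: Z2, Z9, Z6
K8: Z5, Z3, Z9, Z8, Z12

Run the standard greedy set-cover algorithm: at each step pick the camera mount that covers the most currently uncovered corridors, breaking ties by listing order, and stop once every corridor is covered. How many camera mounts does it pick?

4

Pick 1: K2 covers 6 new corridors (Z5, Z4, Z3, Z9, Z11, Z6).
Pick 2: K3 covers 3 new corridors (Z7, Z2, Z12).
Pick 3: K1 covers 1 new corridors (Z8).
Pick 4: K4 covers 1 new corridors (Z1).
Greedy uses 4 camera mounts.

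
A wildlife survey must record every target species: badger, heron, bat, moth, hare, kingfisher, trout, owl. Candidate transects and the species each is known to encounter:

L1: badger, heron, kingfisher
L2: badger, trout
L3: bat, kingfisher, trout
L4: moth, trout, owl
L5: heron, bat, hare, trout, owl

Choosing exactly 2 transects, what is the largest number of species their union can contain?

Choosing L1, L5 covers {badger, heron, bat, hare, kingfisher, trout, owl} — 7 species.
No choice of 2 transects does better; here moth is left uncovered.

7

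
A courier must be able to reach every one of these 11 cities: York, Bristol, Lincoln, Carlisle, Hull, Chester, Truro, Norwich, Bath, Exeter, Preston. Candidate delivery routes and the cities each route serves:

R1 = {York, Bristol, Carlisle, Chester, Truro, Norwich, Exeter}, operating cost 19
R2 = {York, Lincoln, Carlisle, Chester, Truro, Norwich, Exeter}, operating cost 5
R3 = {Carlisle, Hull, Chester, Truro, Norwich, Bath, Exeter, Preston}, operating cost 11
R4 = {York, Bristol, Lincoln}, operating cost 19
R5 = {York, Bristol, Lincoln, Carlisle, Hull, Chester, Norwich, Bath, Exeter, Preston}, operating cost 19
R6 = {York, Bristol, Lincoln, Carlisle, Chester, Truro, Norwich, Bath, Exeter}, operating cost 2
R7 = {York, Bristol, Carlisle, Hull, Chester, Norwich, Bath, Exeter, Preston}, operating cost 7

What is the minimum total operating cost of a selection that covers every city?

R6, R7 cover every city at operating cost 2 + 7 = 9.
Any cover uses at least 2 routes; among all covering selections none totals below 9.

9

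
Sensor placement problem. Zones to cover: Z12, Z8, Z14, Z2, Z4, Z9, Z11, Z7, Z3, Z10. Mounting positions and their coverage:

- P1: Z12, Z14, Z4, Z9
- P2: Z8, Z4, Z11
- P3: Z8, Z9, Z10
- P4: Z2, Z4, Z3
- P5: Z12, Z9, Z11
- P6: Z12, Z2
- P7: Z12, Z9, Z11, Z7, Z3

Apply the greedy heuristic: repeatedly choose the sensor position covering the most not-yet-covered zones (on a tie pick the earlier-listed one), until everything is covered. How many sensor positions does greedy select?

Pick 1: P7 covers 5 new zones (Z12, Z9, Z11, Z7, Z3).
Pick 2: P1 covers 2 new zones (Z14, Z4).
Pick 3: P3 covers 2 new zones (Z8, Z10).
Pick 4: P4 covers 1 new zones (Z2).
Greedy uses 4 sensor positions.

4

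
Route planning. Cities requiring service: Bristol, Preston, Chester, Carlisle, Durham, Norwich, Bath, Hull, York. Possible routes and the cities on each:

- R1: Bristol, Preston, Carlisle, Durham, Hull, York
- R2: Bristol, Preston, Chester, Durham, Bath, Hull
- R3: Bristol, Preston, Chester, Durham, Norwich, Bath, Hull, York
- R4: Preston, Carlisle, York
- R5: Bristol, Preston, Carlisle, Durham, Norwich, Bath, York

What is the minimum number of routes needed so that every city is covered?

2

R1, R3 together cover {Bristol, Preston, Chester, Carlisle, Durham, Norwich, Bath, Hull, York} — every city.
No single route contains all 9 cities, so 2 is optimal.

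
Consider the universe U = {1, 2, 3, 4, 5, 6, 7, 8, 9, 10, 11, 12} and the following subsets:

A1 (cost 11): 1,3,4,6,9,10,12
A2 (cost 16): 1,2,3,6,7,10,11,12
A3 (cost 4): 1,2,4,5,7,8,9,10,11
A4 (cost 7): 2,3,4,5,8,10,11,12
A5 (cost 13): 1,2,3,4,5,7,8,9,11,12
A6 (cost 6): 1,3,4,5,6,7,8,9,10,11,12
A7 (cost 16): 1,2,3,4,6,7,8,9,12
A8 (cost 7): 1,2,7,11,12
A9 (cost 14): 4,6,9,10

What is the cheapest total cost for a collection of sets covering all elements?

A3, A6 cover every element at cost 4 + 6 = 10.
Any cover uses at least 2 sets; among all covering selections none totals below 10.

10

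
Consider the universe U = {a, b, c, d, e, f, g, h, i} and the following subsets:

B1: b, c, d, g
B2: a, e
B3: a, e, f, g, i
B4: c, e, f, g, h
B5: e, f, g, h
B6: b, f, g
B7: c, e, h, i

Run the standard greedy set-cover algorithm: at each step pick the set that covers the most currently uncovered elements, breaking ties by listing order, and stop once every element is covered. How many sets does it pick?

3

Pick 1: B3 covers 5 new elements (a, e, f, g, i).
Pick 2: B1 covers 3 new elements (b, c, d).
Pick 3: B4 covers 1 new elements (h).
Greedy uses 3 sets.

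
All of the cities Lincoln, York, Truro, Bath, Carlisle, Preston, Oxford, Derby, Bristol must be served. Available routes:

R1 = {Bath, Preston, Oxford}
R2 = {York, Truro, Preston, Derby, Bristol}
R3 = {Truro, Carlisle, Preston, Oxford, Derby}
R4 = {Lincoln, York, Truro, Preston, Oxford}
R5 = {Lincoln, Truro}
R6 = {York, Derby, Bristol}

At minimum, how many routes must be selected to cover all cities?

R1, R2, R3, R4 together cover {Lincoln, York, Truro, Bath, Carlisle, Preston, Oxford, Derby, Bristol} — every city.
No 3 of the 6 routes cover everything (all 20 triples fall short), so 4 is minimum.

4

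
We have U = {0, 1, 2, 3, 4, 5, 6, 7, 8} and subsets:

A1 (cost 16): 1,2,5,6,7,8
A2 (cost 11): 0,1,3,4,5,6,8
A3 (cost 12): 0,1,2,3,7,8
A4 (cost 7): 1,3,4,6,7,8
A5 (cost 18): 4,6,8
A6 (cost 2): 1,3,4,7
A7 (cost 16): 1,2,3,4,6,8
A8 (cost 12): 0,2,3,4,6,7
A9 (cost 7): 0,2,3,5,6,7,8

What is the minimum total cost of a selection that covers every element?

A6, A9 cover every element at cost 2 + 7 = 9.
Any cover uses at least 2 sets; among all covering selections none totals below 9.

9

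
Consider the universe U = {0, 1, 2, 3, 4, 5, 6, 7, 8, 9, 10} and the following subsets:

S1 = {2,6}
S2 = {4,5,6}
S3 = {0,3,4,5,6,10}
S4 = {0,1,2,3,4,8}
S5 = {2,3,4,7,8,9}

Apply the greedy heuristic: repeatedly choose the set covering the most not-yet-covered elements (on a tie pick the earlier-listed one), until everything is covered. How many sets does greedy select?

Pick 1: S3 covers 6 new elements (0, 3, 4, 5, 6, 10).
Pick 2: S5 covers 4 new elements (2, 7, 8, 9).
Pick 3: S4 covers 1 new elements (1).
Greedy uses 3 sets.

3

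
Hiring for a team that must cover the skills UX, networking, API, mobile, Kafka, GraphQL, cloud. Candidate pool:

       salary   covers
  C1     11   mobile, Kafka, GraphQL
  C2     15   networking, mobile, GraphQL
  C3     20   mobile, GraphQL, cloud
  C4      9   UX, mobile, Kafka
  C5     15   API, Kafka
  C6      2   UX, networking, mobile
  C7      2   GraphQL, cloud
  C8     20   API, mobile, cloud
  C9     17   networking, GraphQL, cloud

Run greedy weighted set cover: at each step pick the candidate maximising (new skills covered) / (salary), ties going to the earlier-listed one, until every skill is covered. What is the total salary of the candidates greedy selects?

19

Pick 1: C6 adds 3 new (UX, networking, mobile) at salary 2 (ratio 3/2).
Pick 2: C7 adds 2 new (GraphQL, cloud) at salary 2 (ratio 2/2).
Pick 3: C5 adds 2 new (API, Kafka) at salary 15 (ratio 2/15).
Greedy total salary: 2 + 2 + 15 = 19.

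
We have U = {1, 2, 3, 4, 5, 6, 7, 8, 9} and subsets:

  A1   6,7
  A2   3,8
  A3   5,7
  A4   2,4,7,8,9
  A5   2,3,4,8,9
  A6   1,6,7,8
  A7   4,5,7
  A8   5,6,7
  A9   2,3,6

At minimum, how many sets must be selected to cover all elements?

A3, A5, A6 together cover {1, 2, 3, 4, 5, 6, 7, 8, 9} — every element.
No 2 of the 9 sets cover everything (all 36 pairs fall short), so 3 is minimum.
Greedy (largest uncovered first) would take A4, A6, A2, A3 — 4 sets — but 3 suffice.

3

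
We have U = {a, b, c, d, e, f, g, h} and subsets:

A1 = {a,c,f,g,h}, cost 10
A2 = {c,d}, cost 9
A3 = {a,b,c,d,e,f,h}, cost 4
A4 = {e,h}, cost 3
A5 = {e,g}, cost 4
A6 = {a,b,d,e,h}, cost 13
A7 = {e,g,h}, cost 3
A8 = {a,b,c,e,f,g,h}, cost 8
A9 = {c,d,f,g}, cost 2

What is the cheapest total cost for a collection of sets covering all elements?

6

A3, A9 cover every element at cost 4 + 2 = 6.
Any cover uses at least 2 sets; among all covering selections none totals below 6.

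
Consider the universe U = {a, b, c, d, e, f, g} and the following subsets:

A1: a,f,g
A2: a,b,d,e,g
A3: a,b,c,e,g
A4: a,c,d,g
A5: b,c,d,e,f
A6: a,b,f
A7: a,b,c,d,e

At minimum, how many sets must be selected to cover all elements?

2

A1, A5 together cover {a, b, c, d, e, f, g} — every element.
No single set contains all 7 elements, so 2 is optimal.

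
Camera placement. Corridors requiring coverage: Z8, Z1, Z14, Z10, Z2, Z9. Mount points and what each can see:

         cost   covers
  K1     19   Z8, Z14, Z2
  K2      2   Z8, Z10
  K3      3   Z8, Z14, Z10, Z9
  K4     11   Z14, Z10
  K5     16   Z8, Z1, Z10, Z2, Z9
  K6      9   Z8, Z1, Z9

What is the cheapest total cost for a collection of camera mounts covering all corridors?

19

K3, K5 cover every corridor at cost 3 + 16 = 19.
Any cover uses at least 2 camera mounts; among all covering selections none totals below 19.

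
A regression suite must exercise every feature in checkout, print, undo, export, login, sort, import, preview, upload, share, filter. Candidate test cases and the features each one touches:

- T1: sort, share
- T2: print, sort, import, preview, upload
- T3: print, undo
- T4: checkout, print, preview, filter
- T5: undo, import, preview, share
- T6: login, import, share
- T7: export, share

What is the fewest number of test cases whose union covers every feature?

T2, T3, T4, T6, T7 together cover {checkout, print, undo, export, login, sort, import, preview, upload, share, filter} — every feature.
No 4 of the 7 test cases cover everything (all 35 size-4 selections fall short), so 5 is minimum.

5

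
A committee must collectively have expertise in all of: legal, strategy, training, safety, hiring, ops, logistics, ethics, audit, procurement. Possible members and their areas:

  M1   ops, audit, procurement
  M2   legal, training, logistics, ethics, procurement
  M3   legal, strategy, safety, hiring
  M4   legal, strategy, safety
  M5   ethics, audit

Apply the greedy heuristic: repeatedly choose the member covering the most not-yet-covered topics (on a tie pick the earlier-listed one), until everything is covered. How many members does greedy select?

Pick 1: M2 covers 5 new topics (legal, training, logistics, ethics, procurement).
Pick 2: M3 covers 3 new topics (strategy, safety, hiring).
Pick 3: M1 covers 2 new topics (ops, audit).
Greedy uses 3 members.

3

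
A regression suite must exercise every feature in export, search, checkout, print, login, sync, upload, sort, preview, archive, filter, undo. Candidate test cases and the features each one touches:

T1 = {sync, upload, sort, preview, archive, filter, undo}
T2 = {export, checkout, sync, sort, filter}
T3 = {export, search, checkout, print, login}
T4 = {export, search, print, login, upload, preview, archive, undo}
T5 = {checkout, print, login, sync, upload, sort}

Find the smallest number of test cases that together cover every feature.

T1, T3 together cover {export, search, checkout, print, login, sync, upload, sort, preview, archive, filter, undo} — every feature.
No single test case contains all 12 features, so 2 is optimal.

2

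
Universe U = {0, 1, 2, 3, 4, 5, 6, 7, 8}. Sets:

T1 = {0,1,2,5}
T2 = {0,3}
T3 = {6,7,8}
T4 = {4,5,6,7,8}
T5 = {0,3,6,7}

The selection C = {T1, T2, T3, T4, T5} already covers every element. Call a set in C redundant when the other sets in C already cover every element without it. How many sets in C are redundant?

3

Drop T1: 1, 2 uncovered — not redundant.
Drop T2: the rest still cover every element — redundant.
Drop T3: the rest still cover every element — redundant.
Drop T4: 4 uncovered — not redundant.
Drop T5: the rest still cover every element — redundant.
3 redundant: T2, T3, T5.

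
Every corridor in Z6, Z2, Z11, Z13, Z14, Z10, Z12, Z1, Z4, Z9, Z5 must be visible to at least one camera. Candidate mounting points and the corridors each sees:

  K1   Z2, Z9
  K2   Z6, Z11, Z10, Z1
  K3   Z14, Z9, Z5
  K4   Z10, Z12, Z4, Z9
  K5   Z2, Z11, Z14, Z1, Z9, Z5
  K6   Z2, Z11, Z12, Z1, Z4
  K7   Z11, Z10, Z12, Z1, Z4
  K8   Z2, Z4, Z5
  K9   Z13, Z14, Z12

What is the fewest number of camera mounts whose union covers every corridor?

K1, K2, K8, K9 together cover {Z6, Z2, Z11, Z13, Z14, Z10, Z12, Z1, Z4, Z9, Z5} — every corridor.
No 3 of the 9 camera mounts cover everything (all 84 triples fall short), so 4 is minimum.

4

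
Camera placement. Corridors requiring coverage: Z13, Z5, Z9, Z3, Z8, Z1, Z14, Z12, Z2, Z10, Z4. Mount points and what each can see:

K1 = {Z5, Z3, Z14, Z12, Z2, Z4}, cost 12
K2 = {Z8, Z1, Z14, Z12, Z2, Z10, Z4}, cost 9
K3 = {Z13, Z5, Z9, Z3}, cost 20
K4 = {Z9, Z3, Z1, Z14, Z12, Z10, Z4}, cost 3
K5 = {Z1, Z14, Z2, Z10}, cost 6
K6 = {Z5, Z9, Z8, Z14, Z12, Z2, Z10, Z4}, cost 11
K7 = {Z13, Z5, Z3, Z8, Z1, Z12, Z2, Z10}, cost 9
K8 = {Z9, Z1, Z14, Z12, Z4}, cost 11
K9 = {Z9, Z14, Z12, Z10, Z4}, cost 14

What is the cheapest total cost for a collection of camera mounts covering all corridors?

K4, K7 cover every corridor at cost 3 + 9 = 12.
Any cover uses at least 2 camera mounts; among all covering selections none totals below 12.

12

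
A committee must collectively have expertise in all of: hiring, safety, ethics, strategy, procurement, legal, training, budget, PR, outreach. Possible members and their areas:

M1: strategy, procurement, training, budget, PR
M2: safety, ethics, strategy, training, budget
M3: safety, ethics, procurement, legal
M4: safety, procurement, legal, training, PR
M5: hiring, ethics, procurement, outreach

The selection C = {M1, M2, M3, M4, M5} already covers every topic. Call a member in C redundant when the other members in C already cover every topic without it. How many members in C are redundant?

Drop M1: the rest still cover every topic — redundant.
Drop M2: the rest still cover every topic — redundant.
Drop M3: the rest still cover every topic — redundant.
Drop M4: the rest still cover every topic — redundant.
Drop M5: hiring, outreach uncovered — not redundant.
4 redundant: M1, M2, M3, M4.

4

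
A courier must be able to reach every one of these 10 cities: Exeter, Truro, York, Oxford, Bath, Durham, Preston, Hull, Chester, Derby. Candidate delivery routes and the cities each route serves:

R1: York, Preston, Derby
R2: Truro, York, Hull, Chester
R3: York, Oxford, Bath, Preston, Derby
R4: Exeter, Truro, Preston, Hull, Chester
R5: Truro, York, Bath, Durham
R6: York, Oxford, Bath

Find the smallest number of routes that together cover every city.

3

R3, R4, R5 together cover {Exeter, Truro, York, Oxford, Bath, Durham, Preston, Hull, Chester, Derby} — every city.
No 2 of the 6 routes cover everything (all 15 pairs fall short), so 3 is minimum.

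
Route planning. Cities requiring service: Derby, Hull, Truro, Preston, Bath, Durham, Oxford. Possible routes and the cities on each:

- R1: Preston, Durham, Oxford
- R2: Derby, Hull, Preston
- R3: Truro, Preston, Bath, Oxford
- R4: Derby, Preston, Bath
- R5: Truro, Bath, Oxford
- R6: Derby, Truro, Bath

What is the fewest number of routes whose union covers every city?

3

R1, R2, R3 together cover {Derby, Hull, Truro, Preston, Bath, Durham, Oxford} — every city.
No 2 of the 6 routes cover everything (all 15 pairs fall short), so 3 is minimum.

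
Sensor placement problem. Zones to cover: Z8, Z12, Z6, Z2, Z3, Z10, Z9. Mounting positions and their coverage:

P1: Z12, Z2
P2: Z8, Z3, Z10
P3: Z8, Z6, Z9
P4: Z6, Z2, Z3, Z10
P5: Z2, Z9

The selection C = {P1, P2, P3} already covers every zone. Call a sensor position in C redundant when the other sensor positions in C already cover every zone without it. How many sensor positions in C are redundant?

0

Drop P1: Z12, Z2 uncovered — not redundant.
Drop P2: Z3, Z10 uncovered — not redundant.
Drop P3: Z6, Z9 uncovered — not redundant.
None of the sensor positions in C is redundant.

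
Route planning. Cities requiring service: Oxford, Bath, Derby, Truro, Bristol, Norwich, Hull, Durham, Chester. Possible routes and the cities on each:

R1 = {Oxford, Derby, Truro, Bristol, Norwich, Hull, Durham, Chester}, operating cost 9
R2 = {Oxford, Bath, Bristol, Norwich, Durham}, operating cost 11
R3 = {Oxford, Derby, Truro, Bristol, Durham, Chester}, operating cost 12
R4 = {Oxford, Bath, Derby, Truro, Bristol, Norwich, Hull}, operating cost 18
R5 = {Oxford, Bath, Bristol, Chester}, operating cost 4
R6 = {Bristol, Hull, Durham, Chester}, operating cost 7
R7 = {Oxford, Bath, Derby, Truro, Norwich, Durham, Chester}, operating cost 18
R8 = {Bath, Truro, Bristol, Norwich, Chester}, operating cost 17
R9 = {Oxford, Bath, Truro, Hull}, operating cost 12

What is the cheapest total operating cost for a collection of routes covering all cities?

13

R1, R5 cover every city at operating cost 9 + 4 = 13.
Any cover uses at least 2 routes; among all covering selections none totals below 13.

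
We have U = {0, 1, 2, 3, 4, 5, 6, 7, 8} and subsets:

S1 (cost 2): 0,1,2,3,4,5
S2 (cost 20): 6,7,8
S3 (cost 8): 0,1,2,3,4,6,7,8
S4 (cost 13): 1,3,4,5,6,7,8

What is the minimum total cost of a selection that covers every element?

S1, S3 cover every element at cost 2 + 8 = 10.
Any cover uses at least 2 sets; among all covering selections none totals below 10.

10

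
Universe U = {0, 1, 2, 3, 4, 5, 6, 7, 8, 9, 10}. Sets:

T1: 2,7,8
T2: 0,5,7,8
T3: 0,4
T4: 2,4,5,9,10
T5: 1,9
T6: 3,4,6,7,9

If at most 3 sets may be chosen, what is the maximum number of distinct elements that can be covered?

10

Choosing T2, T4, T6 covers {0, 2, 3, 4, 5, 6, 7, 8, 9, 10} — 10 elements.
No choice of 3 sets does better; here 1 is left uncovered.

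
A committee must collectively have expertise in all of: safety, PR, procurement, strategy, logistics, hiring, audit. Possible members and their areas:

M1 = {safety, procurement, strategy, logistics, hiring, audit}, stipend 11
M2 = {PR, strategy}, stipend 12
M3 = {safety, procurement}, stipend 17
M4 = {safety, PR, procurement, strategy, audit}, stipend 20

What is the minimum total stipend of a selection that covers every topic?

23

M1, M2 cover every topic at stipend 11 + 12 = 23.
Any cover uses at least 2 members; among all covering selections none totals below 23.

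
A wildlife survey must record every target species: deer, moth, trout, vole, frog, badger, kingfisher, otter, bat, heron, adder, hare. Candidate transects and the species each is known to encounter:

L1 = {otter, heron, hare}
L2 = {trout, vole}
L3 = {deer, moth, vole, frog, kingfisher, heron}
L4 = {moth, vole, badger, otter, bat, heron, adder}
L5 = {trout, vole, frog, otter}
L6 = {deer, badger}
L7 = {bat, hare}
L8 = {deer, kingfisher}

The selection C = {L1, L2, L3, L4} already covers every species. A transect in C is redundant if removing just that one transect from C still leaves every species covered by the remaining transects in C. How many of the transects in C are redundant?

Drop L1: hare uncovered — not redundant.
Drop L2: trout uncovered — not redundant.
Drop L3: deer, frog, kingfisher uncovered — not redundant.
Drop L4: badger, bat, adder uncovered — not redundant.
None of the transects in C is redundant.

0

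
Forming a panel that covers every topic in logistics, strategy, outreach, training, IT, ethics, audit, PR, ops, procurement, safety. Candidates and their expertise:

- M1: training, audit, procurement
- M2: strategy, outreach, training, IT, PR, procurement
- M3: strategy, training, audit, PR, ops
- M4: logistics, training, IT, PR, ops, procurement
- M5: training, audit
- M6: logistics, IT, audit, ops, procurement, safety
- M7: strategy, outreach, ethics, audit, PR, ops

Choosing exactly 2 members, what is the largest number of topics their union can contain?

10

Choosing M2, M6 covers {logistics, strategy, outreach, training, IT, audit, PR, ops, procurement, safety} — 10 topics.
No choice of 2 members does better; here ethics is left uncovered.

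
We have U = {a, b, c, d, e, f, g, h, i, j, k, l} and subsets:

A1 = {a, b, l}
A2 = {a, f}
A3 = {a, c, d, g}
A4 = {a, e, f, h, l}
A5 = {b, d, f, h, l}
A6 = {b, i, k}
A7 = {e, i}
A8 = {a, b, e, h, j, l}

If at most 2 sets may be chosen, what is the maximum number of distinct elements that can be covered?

9

Choosing A3, A8 covers {a, b, c, d, e, g, h, j, l} — 9 elements.
No choice of 2 sets does better; here f, i, k are left uncovered.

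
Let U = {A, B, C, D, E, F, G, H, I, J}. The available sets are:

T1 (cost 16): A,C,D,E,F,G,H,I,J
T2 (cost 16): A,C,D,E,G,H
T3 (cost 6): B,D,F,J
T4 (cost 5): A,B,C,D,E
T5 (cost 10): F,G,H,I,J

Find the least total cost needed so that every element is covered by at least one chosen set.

T4, T5 cover every element at cost 5 + 10 = 15.
Any cover uses at least 2 sets; among all covering selections none totals below 15.

15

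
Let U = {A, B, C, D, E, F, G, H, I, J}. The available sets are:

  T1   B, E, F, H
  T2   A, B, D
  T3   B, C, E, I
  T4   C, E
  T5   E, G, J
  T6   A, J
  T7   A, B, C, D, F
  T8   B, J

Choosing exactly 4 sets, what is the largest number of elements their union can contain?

10

Choosing T1, T2, T3, T5 covers {A, B, C, D, E, F, G, H, I, J} — 10 elements.
That is all 10 elements.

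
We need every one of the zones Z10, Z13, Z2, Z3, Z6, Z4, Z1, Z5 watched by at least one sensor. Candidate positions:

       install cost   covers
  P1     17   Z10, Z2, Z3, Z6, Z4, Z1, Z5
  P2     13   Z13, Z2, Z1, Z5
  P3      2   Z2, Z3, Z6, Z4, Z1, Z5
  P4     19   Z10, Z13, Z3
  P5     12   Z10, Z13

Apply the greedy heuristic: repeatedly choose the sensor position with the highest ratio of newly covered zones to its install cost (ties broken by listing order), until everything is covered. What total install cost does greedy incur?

Pick 1: P3 adds 6 new (Z2, Z3, Z6, Z4, Z1, Z5) at install cost 2 (ratio 6/2).
Pick 2: P5 adds 2 new (Z10, Z13) at install cost 12 (ratio 2/12).
Greedy total install cost: 2 + 12 = 14.

14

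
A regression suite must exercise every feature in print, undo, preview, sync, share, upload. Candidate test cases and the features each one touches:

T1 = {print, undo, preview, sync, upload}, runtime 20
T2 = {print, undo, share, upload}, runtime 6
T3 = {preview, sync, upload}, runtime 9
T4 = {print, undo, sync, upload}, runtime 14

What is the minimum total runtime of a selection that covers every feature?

T2, T3 cover every feature at runtime 6 + 9 = 15.
Any cover uses at least 2 test cases; among all covering selections none totals below 15.

15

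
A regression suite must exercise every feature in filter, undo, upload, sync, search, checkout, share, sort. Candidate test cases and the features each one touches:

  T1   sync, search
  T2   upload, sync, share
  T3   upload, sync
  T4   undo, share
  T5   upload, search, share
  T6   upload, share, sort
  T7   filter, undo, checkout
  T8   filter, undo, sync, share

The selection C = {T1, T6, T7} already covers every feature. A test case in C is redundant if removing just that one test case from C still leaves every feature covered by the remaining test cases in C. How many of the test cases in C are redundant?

Drop T1: sync, search uncovered — not redundant.
Drop T6: upload, share, sort uncovered — not redundant.
Drop T7: filter, undo, checkout uncovered — not redundant.
None of the test cases in C is redundant.

0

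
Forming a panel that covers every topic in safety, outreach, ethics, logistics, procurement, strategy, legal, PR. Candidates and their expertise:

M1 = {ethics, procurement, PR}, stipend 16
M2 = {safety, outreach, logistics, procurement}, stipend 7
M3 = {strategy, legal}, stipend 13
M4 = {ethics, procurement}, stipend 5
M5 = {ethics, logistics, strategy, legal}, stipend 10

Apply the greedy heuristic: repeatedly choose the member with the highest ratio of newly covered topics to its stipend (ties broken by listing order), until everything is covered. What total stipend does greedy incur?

Pick 1: M2 adds 4 new (safety, outreach, logistics, procurement) at stipend 7 (ratio 4/7).
Pick 2: M5 adds 3 new (ethics, strategy, legal) at stipend 10 (ratio 3/10).
Pick 3: M1 adds 1 new (PR) at stipend 16 (ratio 1/16).
Greedy total stipend: 7 + 10 + 16 = 33.

33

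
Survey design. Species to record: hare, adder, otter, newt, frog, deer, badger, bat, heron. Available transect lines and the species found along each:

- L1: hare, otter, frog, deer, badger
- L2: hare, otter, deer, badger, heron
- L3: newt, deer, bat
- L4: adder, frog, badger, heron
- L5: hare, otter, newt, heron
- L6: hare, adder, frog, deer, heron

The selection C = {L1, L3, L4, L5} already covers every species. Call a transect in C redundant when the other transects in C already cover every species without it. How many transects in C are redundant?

2

Drop L1: the rest still cover every species — redundant.
Drop L3: bat uncovered — not redundant.
Drop L4: adder uncovered — not redundant.
Drop L5: the rest still cover every species — redundant.
2 redundant: L1, L5.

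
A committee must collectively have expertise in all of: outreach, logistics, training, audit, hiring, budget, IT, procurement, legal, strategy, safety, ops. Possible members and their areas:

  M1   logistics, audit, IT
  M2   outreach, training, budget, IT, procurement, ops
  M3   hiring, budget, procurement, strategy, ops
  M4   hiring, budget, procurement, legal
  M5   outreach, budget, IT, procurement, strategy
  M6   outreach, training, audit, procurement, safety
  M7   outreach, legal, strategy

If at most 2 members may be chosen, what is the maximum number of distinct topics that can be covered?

Choosing M3, M6 covers {outreach, training, audit, hiring, budget, procurement, strategy, safety, ops} — 9 topics.
No choice of 2 members does better; here logistics, IT, legal are left uncovered.

9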